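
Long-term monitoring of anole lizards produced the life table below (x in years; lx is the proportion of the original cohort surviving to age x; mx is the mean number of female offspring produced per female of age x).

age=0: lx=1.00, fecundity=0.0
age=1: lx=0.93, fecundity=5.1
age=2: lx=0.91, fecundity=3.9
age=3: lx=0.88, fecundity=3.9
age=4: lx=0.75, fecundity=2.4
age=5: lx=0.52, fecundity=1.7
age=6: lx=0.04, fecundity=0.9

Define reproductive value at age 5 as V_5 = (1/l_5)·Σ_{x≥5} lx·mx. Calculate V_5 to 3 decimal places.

1.769

lx·mx for x ≥ 5: 0.884, 0.036 → sum = 0.92
V_5 = 0.92 / l_5 = 0.92 / 0.52 = 1.769231… → 1.769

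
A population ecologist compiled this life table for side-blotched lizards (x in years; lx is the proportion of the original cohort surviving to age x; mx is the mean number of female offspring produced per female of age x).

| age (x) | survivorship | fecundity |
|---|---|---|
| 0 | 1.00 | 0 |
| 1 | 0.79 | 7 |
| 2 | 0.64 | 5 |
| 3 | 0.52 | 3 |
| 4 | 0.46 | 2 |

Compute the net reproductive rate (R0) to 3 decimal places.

11.210

lx·mx by age: 0, 5.53, 3.2, 1.56, 0.92
R0 = Σ lx·mx = 11.21 → 11.210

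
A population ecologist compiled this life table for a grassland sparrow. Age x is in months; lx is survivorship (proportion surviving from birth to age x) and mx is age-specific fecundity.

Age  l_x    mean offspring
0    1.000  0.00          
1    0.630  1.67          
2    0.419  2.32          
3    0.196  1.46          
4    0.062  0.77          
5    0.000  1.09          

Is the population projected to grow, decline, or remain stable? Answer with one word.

R0 = Σ lx·mx = 0 + 1.0521 + 0.97208 + 0.28616 + 0.04774 + 0 = 2.35808
R0 > 1, so the population is growing.

growing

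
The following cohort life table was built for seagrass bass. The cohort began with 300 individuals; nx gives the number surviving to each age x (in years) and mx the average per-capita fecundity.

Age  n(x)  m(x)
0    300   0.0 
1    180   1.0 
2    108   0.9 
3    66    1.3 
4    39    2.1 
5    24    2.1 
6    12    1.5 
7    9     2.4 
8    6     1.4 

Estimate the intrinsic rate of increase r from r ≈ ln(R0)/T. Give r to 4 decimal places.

lx = nx/n0 = nx/300: 1, 0.6, 0.36, 0.22, 0.13, 0.08, 0.04, 0.03, 0.02
R0 = Σ lx·mx = 0 + 0.6 + 0.324 + 0.286 + 0.273 + 0.168 + 0.06 + 0.072 + 0.028 = 1.811
Σ x·lx·mx = 5.126; T = 5.126/1.811 = 2.83048…
r ≈ ln(R0)/T = ln(1.811)/2.83048… = 0.209816… → 0.2098

0.2098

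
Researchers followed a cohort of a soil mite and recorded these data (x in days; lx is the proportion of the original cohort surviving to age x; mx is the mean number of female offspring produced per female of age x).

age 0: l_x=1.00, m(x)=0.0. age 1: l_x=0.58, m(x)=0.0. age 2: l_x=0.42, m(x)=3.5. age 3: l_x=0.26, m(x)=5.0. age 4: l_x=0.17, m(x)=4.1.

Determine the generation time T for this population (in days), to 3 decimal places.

2.777

lx·mx: 0, 0, 1.47, 1.3, 0.697 → R0 = 3.467
x·lx·mx: 0, 0, 2.94, 3.9, 2.788 → Σ = 9.628
T = 9.628 / 3.467 = 2.777041… → 2.777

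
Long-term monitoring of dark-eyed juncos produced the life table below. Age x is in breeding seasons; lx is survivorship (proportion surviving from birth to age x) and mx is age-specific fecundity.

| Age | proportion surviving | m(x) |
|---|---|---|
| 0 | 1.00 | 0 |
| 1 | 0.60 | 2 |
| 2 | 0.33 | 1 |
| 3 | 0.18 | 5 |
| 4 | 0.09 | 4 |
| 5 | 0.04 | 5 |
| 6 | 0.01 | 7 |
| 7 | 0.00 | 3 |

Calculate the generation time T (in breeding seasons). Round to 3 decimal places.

2.425

lx·mx: 0, 1.2, 0.33, 0.9, 0.36, 0.2, 0.07, 0 → R0 = 3.06
x·lx·mx: 0, 1.2, 0.66, 2.7, 1.44, 1, 0.42, 0 → Σ = 7.42
T = 7.42 / 3.06 = 2.424837… → 2.425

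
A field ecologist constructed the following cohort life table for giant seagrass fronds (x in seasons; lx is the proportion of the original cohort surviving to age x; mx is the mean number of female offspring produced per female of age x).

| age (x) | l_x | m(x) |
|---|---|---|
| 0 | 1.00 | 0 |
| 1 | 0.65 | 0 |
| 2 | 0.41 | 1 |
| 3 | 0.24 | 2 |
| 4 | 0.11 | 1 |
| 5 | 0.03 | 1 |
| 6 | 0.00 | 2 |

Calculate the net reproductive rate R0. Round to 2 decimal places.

lx·mx by age: 0, 0, 0.41, 0.48, 0.11, 0.03, 0
R0 = Σ lx·mx = 1.03 → 1.03

1.03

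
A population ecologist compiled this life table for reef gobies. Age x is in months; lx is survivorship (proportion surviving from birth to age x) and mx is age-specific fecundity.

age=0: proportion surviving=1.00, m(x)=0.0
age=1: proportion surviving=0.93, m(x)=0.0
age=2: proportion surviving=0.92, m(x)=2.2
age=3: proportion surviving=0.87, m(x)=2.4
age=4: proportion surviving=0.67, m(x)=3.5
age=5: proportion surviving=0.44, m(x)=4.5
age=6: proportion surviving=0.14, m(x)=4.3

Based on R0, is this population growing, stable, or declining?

R0 = Σ lx·mx = 0 + 0 + 2.024 + 2.088 + 2.345 + 1.98 + 0.602 = 9.039
R0 > 1, so the population is growing.

growing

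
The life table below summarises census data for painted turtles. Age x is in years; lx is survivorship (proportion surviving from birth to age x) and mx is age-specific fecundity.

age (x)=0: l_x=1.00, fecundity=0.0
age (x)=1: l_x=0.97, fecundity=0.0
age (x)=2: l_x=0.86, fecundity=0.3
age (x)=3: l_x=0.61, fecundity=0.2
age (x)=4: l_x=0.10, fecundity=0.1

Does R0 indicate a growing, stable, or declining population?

declining

R0 = Σ lx·mx = 0 + 0 + 0.258 + 0.122 + 0.01 = 0.39
R0 < 1, so the population is declining.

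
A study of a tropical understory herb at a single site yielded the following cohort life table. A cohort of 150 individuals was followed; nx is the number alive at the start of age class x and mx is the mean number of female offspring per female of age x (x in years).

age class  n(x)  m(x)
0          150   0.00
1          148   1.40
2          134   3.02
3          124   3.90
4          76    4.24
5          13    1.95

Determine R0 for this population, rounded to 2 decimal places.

lx = nx/n0 = nx/150: 1, 0.98667…, 0.89333…, 0.82667…, 0.50667…, 0.08667…
lx·mx by age: 0, 1.381333…, 2.697867…, 3.224…, 2.148267…, 0.169…
R0 = Σ lx·mx = 9.620467… → 9.62

9.62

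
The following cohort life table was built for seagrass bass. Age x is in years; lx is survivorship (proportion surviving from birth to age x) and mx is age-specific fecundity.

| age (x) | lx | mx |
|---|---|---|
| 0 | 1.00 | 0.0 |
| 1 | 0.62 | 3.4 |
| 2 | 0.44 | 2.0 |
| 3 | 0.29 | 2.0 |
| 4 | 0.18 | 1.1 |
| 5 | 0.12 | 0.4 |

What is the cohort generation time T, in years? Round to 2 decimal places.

1.74

lx·mx: 0, 2.108, 0.88, 0.58, 0.198, 0.048 → R0 = 3.814
x·lx·mx: 0, 2.108, 1.76, 1.74, 0.792, 0.24 → Σ = 6.64
T = 6.64 / 3.814 = 1.740954… → 1.74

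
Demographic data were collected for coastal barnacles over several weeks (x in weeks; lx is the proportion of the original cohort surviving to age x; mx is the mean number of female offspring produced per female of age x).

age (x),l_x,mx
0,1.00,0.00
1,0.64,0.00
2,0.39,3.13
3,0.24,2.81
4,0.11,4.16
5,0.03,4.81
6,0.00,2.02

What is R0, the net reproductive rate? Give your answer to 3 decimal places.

2.497

lx·mx by age: 0, 0, 1.2207, 0.6744, 0.4576, 0.1443, 0
R0 = Σ lx·mx = 2.497 → 2.497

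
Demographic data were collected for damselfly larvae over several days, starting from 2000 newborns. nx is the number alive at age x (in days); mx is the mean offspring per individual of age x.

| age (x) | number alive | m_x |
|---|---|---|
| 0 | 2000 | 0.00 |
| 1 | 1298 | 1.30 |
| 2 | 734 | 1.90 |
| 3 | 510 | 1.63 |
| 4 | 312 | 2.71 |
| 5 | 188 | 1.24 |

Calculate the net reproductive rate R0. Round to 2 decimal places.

2.50

lx = nx/n0 = nx/2000: 1, 0.649, 0.367, 0.255, 0.156, 0.094
lx·mx by age: 0, 0.8437, 0.6973, 0.41565, 0.42276, 0.11656
R0 = Σ lx·mx = 2.49597 → 2.50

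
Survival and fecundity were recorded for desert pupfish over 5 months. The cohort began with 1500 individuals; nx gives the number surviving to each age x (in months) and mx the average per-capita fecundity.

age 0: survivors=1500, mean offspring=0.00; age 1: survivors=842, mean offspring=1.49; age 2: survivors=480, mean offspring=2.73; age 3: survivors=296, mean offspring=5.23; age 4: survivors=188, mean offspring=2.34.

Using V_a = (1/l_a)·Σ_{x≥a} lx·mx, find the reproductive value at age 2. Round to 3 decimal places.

lx = nx/n0 = nx/1500: 1, 0.56133…, 0.32, 0.19733…, 0.12533…
lx·mx for x ≥ 2: 0.8736, 1.032053…, 0.29328… → sum = 2.198933…
V_2 = 2.198933… / l_2 = 2.198933… / 0.32 = 6.871667… → 6.872

6.872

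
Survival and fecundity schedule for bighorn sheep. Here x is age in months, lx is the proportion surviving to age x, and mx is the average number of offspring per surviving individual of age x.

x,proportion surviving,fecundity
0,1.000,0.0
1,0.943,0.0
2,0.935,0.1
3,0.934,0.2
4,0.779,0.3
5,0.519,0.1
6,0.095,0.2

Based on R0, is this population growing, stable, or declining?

R0 = Σ lx·mx = 0 + 0 + 0.0935 + 0.1868 + 0.2337 + 0.0519 + 0.019 = 0.5849
R0 < 1, so the population is declining.

declining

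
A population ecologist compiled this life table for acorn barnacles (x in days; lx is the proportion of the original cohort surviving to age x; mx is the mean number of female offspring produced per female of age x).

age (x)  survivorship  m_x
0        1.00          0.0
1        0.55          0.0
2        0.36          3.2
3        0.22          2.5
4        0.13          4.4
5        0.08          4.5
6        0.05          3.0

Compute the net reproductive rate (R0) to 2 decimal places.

2.78

lx·mx by age: 0, 0, 1.152, 0.55, 0.572, 0.36, 0.15
R0 = Σ lx·mx = 2.784 → 2.78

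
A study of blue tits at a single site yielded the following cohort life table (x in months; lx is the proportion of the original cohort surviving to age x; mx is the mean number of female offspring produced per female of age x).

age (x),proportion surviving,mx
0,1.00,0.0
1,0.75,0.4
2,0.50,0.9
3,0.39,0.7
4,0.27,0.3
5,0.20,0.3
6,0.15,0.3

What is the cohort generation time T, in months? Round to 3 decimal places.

lx·mx: 0, 0.3, 0.45, 0.273, 0.081, 0.06, 0.045 → R0 = 1.209
x·lx·mx: 0, 0.3, 0.9, 0.819, 0.324, 0.3, 0.27 → Σ = 2.913
T = 2.913 / 1.209 = 2.409429… → 2.409

2.409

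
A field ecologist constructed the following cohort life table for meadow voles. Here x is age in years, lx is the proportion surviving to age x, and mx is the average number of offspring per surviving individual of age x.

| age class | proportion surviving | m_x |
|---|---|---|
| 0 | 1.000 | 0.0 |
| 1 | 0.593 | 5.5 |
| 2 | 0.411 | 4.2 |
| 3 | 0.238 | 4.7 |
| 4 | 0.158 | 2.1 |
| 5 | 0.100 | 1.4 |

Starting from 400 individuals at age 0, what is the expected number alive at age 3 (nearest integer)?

Expected survivors = N0 · l_3 = 400 × 0.238 = 95.2 → 95

95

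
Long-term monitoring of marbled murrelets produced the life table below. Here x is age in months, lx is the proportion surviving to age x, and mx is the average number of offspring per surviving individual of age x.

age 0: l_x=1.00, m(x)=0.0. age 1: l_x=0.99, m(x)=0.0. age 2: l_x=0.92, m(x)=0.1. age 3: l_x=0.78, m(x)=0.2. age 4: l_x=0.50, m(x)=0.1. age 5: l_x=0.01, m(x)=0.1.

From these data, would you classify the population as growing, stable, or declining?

R0 = Σ lx·mx = 0 + 0 + 0.092 + 0.156 + 0.05 + 0.001 = 0.299
R0 < 1, so the population is declining.

declining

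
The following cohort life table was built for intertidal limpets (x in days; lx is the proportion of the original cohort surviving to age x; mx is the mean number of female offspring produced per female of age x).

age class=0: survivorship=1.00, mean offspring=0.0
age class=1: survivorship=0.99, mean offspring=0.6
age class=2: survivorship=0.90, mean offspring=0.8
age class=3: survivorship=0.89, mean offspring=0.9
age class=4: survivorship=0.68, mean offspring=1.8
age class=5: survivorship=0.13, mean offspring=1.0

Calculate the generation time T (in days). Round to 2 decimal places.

lx·mx: 0, 0.594, 0.72, 0.801, 1.224, 0.13 → R0 = 3.469
x·lx·mx: 0, 0.594, 1.44, 2.403, 4.896, 0.65 → Σ = 9.983
T = 9.983 / 3.469 = 2.877775… → 2.88

2.88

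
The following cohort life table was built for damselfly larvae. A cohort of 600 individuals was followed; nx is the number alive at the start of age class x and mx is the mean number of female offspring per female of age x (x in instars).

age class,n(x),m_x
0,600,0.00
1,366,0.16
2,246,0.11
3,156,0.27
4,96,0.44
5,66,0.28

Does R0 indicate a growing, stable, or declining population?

declining

lx = nx/n0 = nx/600: 1, 0.61, 0.41, 0.26, 0.16, 0.11
R0 = Σ lx·mx = 0 + 0.0976 + 0.0451 + 0.0702 + 0.0704 + 0.0308 = 0.3141
R0 < 1, so the population is declining.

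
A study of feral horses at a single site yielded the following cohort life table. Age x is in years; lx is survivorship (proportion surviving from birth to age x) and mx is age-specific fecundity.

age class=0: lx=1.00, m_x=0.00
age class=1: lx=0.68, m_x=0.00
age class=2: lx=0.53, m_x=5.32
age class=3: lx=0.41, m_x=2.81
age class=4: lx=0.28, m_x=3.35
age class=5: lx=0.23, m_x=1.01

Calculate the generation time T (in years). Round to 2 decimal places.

2.72

lx·mx: 0, 0, 2.8196, 1.1521, 0.938, 0.2323 → R0 = 5.142
x·lx·mx: 0, 0, 5.6392, 3.4563, 3.752, 1.1615 → Σ = 14.009
T = 14.009 / 5.142 = 2.724426… → 2.72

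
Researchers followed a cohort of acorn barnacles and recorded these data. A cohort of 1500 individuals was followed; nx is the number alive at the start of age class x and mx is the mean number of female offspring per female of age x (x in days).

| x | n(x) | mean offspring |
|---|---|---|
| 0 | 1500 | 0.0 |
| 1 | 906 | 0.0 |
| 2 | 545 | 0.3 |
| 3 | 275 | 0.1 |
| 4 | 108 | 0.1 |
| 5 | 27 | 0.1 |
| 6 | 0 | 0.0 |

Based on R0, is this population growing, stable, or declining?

lx = nx/n0 = nx/1500: 1, 0.604, 0.36333…, 0.18333…, 0.072, 0.018, 0
R0 = Σ lx·mx = 0 + 0 + 0.109… + 0.018333… + 0.0072 + 0.0018 + 0 = 0.136333…
R0 < 1, so the population is declining.

declining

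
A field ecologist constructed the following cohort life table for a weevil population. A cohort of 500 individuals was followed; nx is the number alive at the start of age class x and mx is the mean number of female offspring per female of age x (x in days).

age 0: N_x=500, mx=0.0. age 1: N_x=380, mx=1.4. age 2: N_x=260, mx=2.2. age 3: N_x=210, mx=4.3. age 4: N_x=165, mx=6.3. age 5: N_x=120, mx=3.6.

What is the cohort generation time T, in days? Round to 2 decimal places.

lx = nx/n0 = nx/500: 1, 0.76, 0.52, 0.42, 0.33, 0.24
lx·mx: 0, 1.064, 1.144, 1.806, 2.079, 0.864 → R0 = 6.957
x·lx·mx: 0, 1.064, 2.288, 5.418, 8.316, 4.32 → Σ = 21.406
T = 21.406 / 6.957 = 3.076901… → 3.08

3.08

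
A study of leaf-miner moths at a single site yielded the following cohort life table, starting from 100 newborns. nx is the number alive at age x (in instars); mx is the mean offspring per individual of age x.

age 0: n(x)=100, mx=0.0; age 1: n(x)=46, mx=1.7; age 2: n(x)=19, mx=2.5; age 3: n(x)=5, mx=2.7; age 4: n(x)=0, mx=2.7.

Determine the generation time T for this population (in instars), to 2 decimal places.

lx = nx/n0 = nx/100: 1, 0.46, 0.19, 0.05, 0
lx·mx: 0, 0.782, 0.475, 0.135, 0 → R0 = 1.392
x·lx·mx: 0, 0.782, 0.95, 0.405, 0 → Σ = 2.137
T = 2.137 / 1.392 = 1.535201… → 1.54

1.54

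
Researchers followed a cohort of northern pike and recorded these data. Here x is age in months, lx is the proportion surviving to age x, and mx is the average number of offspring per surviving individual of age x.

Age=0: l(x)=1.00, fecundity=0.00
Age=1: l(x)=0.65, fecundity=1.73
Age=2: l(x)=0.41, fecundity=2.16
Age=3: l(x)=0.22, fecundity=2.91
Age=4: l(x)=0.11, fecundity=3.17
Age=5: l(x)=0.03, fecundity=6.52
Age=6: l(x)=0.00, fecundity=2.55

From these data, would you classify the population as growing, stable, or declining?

R0 = Σ lx·mx = 0 + 1.1245 + 0.8856 + 0.6402 + 0.3487 + 0.1956 + 0 = 3.1946
R0 > 1, so the population is growing.

growing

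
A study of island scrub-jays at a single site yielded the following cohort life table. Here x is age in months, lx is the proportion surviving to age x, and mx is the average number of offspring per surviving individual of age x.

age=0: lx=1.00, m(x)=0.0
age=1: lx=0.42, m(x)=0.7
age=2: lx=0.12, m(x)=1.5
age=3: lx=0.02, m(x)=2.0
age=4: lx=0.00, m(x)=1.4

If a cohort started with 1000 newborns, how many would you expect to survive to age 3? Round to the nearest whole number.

Expected survivors = N0 · l_3 = 1000 × 0.02 = 20 → 20

20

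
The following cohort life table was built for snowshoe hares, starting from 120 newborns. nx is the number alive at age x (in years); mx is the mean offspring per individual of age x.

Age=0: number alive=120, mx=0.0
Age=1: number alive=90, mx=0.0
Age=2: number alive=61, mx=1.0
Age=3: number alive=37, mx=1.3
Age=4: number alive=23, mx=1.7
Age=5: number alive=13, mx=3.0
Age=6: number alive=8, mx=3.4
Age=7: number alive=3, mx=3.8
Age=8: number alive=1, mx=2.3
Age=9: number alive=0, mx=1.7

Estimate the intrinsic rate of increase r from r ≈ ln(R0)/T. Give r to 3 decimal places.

0.167

lx = nx/n0 = nx/120: 1, 0.75, 0.50833…, 0.30833…, 0.19167…, 0.10833…, 0.06667…, 0.025, 0.00833…, 0
R0 = Σ lx·mx = 0 + 0 + 0.50833… + 0.40083… + 0.32583… + 0.325… + 0.22667… + 0.095 + 0.01917… + 0 = 1.900833…
Σ x·lx·mx = 7.325833…; T = 7.325833…/1.900833… = 3.85401…
r ≈ ln(R0)/T = ln(1.900833…)/3.85401… = 0.16666… → 0.167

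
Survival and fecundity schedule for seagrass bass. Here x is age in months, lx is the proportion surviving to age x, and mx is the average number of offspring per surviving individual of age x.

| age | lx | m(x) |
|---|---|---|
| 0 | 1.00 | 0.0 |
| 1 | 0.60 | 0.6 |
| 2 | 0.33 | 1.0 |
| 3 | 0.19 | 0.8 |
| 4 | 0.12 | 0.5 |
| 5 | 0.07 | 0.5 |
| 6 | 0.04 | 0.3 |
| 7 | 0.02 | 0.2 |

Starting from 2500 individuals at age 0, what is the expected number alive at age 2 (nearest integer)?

Expected survivors = N0 · l_2 = 2500 × 0.33 = 825 → 825

825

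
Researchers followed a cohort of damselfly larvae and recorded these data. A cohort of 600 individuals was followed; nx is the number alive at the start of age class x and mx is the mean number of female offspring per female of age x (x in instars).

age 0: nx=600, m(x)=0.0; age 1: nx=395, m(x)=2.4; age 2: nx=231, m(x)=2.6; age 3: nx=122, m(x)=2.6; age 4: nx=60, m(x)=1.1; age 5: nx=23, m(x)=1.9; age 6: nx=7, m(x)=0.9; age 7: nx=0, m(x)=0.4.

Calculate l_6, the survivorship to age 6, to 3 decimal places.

0.012

l_6 = n_6/n_0 = 7/600 = 0.011667… → 0.012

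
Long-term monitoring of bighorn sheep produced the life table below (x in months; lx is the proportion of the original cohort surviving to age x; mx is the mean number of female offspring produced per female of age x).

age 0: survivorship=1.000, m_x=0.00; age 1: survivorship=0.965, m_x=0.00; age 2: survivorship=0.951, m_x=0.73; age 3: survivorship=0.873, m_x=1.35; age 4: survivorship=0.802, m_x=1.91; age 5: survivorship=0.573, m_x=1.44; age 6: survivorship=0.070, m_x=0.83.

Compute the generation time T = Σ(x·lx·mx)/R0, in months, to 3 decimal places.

3.621

lx·mx: 0, 0, 0.69423, 1.17855, 1.53182, 0.82512, 0.0581 → R0 = 4.28782
x·lx·mx: 0, 0, 1.38846, 3.53565, 6.12728, 4.1256, 0.3486 → Σ = 15.52559
T = 15.52559 / 4.28782 = 3.620859… → 3.621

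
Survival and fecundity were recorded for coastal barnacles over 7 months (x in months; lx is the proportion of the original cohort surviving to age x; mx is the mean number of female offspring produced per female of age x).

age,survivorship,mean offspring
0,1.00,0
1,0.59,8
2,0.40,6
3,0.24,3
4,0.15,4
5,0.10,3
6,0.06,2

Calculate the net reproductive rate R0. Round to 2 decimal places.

lx·mx by age: 0, 4.72, 2.4, 0.72, 0.6, 0.3, 0.12
R0 = Σ lx·mx = 8.86 → 8.86

8.86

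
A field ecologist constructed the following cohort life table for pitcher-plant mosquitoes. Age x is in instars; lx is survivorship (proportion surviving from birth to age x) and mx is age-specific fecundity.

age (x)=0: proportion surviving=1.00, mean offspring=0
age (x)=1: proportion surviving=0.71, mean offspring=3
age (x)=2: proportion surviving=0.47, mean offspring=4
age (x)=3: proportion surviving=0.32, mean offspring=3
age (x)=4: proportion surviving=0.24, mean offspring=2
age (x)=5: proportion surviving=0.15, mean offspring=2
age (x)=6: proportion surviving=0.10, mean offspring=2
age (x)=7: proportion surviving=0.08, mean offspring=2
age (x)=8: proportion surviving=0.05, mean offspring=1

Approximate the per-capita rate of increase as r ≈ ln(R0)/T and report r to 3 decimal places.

R0 = Σ lx·mx = 0 + 2.13 + 1.88 + 0.96 + 0.48 + 0.3 + 0.2 + 0.16 + 0.05 = 6.16
Σ x·lx·mx = 14.91; T = 14.91/6.16 = 2.42045…
r ≈ ln(R0)/T = ln(6.16)/2.42045… = 0.75113… → 0.751

0.751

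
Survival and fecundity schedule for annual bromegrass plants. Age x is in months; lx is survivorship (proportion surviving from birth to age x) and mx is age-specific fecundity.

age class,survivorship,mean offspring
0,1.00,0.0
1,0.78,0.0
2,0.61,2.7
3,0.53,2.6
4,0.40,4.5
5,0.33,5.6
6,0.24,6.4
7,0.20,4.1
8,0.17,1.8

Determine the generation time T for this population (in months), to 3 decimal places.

lx·mx: 0, 0, 1.647, 1.378, 1.8, 1.848, 1.536, 0.82, 0.306 → R0 = 9.335
x·lx·mx: 0, 0, 3.294, 4.134, 7.2, 9.24, 9.216, 5.74, 2.448 → Σ = 41.272
T = 41.272 / 9.335 = 4.42121… → 4.421

4.421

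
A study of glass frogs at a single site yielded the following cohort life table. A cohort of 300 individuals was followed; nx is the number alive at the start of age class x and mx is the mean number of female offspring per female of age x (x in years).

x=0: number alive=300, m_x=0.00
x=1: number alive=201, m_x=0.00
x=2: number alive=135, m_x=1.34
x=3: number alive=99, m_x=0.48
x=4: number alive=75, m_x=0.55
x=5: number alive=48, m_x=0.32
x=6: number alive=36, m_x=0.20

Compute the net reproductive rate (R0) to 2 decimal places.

lx = nx/n0 = nx/300: 1, 0.67, 0.45, 0.33, 0.25, 0.16, 0.12
lx·mx by age: 0, 0, 0.603, 0.1584, 0.1375, 0.0512, 0.024
R0 = Σ lx·mx = 0.9741 → 0.97

0.97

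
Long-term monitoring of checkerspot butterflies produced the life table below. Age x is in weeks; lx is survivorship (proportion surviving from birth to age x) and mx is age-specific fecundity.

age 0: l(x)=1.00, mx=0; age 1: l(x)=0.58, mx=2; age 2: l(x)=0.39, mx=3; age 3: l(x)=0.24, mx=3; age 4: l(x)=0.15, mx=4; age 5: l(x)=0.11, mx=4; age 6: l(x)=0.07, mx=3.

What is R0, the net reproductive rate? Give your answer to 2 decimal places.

4.30

lx·mx by age: 0, 1.16, 1.17, 0.72, 0.6, 0.44, 0.21
R0 = Σ lx·mx = 4.3 → 4.30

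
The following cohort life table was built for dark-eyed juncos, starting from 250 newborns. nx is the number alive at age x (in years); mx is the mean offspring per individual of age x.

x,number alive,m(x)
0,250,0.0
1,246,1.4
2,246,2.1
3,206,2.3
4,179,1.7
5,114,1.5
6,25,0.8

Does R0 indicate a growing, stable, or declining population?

growing

lx = nx/n0 = nx/250: 1, 0.984, 0.984, 0.824, 0.716, 0.456, 0.1
R0 = Σ lx·mx = 0 + 1.3776 + 2.0664 + 1.8952 + 1.2172 + 0.684 + 0.08 = 7.3204
R0 > 1, so the population is growing.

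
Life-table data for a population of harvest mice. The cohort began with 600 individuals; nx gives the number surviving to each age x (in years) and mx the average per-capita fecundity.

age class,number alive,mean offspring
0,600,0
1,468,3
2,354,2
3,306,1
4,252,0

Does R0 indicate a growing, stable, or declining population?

growing

lx = nx/n0 = nx/600: 1, 0.78, 0.59, 0.51, 0.42
R0 = Σ lx·mx = 0 + 2.34 + 1.18 + 0.51 + 0 = 4.03
R0 > 1, so the population is growing.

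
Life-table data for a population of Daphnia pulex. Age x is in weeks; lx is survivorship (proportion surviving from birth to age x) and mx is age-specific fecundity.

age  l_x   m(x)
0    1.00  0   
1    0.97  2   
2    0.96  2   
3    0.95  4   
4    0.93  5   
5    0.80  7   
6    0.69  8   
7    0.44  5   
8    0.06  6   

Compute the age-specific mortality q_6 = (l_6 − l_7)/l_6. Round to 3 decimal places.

0.362

q_6 = (l_6 − l_7) / l_6 = (0.69 − 0.44) / 0.69
     = 0.25 / 0.69 = 0.362319… → 0.362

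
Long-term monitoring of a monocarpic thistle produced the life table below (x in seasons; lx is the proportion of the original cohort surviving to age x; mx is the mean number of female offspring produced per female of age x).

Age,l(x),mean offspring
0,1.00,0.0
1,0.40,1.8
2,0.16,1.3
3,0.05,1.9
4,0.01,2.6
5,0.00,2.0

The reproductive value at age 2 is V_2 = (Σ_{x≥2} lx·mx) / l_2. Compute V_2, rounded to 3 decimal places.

lx·mx for x ≥ 2: 0.208, 0.095, 0.026, 0 → sum = 0.329
V_2 = 0.329 / l_2 = 0.329 / 0.16 = 2.05625 → 2.056

2.056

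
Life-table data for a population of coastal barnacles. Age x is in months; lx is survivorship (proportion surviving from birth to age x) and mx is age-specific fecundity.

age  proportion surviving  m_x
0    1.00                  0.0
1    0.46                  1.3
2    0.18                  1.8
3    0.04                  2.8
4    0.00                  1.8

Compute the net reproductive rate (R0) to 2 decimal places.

lx·mx by age: 0, 0.598, 0.324, 0.112, 0
R0 = Σ lx·mx = 1.034 → 1.03

1.03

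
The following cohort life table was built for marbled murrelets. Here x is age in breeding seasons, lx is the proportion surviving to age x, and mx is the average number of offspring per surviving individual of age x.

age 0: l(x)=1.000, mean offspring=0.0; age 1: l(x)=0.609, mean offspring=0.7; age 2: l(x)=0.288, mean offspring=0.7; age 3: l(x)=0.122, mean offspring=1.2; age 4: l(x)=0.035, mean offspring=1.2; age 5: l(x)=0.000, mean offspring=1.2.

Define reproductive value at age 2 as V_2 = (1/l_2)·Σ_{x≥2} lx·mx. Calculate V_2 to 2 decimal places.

1.35

lx·mx for x ≥ 2: 0.2016, 0.1464, 0.042, 0 → sum = 0.39
V_2 = 0.39 / l_2 = 0.39 / 0.288 = 1.354167… → 1.35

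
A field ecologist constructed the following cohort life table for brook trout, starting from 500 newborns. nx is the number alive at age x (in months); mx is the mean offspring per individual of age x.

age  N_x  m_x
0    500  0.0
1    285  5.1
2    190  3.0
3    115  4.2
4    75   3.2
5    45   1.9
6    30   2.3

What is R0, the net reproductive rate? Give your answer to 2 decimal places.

5.80

lx = nx/n0 = nx/500: 1, 0.57, 0.38, 0.23, 0.15, 0.09, 0.06
lx·mx by age: 0, 2.907, 1.14, 0.966, 0.48, 0.171, 0.138
R0 = Σ lx·mx = 5.802 → 5.80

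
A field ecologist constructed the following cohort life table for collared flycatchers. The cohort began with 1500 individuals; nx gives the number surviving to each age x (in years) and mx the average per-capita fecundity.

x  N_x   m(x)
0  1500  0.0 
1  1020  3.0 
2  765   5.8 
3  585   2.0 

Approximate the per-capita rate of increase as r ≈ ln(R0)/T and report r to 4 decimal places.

0.9844

lx = nx/n0 = nx/1500: 1, 0.68, 0.51, 0.39
R0 = Σ lx·mx = 0 + 2.04 + 2.958 + 0.78 = 5.778
Σ x·lx·mx = 10.296; T = 10.296/5.778 = 1.78193…
r ≈ ln(R0)/T = ln(5.778)/1.78193… = 0.984358… → 0.9844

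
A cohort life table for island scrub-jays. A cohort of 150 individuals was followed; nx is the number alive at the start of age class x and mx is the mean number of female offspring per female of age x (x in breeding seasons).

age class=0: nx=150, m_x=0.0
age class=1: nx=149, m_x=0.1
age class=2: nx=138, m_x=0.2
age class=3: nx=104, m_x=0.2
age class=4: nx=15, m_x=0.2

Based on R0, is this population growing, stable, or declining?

lx = nx/n0 = nx/150: 1, 0.99333…, 0.92, 0.69333…, 0.1
R0 = Σ lx·mx = 0 + 0.099333… + 0.184 + 0.138667… + 0.02 = 0.442…
R0 < 1, so the population is declining.

declining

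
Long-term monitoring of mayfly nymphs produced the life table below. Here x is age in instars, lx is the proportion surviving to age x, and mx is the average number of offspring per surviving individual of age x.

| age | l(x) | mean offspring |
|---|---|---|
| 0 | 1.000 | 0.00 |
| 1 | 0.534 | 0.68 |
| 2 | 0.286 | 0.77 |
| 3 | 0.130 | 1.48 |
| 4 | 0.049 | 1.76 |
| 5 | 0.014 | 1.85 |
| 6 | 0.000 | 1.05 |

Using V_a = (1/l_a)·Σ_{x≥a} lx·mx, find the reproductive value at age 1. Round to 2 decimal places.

lx·mx for x ≥ 1: 0.36312, 0.22022, 0.1924, 0.08624, 0.0259, 0 → sum = 0.88788
V_1 = 0.88788 / l_1 = 0.88788 / 0.534 = 1.662697… → 1.66

1.66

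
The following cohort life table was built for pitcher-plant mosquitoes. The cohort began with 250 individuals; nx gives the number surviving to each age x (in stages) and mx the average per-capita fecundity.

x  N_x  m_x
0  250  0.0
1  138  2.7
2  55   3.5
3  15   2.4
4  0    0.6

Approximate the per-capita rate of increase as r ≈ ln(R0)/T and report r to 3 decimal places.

0.609

lx = nx/n0 = nx/250: 1, 0.552, 0.22, 0.06, 0
R0 = Σ lx·mx = 0 + 1.4904 + 0.77 + 0.144 + 0 = 2.4044
Σ x·lx·mx = 3.4624; T = 3.4624/2.4044 = 1.44003…
r ≈ ln(R0)/T = ln(2.4044)/1.44003… = 0.60923… → 0.609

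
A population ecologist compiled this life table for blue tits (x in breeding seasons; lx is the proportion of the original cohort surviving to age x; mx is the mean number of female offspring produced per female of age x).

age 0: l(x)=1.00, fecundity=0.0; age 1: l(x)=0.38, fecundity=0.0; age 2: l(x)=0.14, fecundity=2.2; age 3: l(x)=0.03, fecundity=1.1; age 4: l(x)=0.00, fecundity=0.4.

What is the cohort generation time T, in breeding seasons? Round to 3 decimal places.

lx·mx: 0, 0, 0.308, 0.033, 0 → R0 = 0.341
x·lx·mx: 0, 0, 0.616, 0.099, 0 → Σ = 0.715
T = 0.715 / 0.341 = 2.096774… → 2.097

2.097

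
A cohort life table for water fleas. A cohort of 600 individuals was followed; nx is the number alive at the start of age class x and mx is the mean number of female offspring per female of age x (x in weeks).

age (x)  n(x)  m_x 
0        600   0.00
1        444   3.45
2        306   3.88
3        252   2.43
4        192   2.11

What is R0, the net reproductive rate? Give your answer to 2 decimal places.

6.23

lx = nx/n0 = nx/600: 1, 0.74, 0.51, 0.42, 0.32
lx·mx by age: 0, 2.553, 1.9788, 1.0206, 0.6752
R0 = Σ lx·mx = 6.2276 → 6.23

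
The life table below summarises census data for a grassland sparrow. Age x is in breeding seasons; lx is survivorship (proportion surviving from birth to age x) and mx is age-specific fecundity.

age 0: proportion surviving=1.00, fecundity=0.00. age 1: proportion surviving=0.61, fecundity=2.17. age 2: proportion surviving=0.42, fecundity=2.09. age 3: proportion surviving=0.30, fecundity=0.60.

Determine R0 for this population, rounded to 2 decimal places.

lx·mx by age: 0, 1.3237, 0.8778, 0.18
R0 = Σ lx·mx = 2.3815 → 2.38

2.38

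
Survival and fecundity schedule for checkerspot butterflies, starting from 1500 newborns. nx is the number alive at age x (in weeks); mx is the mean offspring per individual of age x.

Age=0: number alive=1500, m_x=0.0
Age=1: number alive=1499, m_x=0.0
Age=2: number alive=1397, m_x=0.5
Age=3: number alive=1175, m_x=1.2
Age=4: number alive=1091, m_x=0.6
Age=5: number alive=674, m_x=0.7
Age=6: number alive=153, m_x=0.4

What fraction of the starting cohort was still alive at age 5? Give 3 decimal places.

l_5 = n_5/n_0 = 674/1500 = 0.449333… → 0.449

0.449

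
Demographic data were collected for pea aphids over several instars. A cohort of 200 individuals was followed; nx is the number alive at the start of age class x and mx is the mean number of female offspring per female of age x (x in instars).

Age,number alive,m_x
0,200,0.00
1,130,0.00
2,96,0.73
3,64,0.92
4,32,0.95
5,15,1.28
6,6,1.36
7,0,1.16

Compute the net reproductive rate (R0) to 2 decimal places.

lx = nx/n0 = nx/200: 1, 0.65, 0.48, 0.32, 0.16, 0.075, 0.03, 0
lx·mx by age: 0, 0, 0.3504, 0.2944, 0.152, 0.096, 0.0408, 0
R0 = Σ lx·mx = 0.9336 → 0.93

0.93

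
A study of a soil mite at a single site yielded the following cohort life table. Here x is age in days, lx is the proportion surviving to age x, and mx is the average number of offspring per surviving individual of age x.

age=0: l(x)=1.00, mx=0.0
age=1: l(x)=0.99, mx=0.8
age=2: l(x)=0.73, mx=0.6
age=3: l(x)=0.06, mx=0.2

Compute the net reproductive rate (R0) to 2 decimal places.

lx·mx by age: 0, 0.792, 0.438, 0.012
R0 = Σ lx·mx = 1.242 → 1.24

1.24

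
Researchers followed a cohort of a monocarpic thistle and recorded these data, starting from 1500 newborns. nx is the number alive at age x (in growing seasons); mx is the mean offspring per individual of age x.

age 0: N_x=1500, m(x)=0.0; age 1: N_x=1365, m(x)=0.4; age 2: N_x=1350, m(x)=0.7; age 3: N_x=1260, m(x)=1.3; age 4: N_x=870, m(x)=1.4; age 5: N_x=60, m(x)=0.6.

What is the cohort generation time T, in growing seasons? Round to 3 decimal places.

lx = nx/n0 = nx/1500: 1, 0.91, 0.9, 0.84, 0.58, 0.04
lx·mx: 0, 0.364, 0.63, 1.092, 0.812, 0.024 → R0 = 2.922
x·lx·mx: 0, 0.364, 1.26, 3.276, 3.248, 0.12 → Σ = 8.268
T = 8.268 / 2.922 = 2.829569… → 2.830

2.830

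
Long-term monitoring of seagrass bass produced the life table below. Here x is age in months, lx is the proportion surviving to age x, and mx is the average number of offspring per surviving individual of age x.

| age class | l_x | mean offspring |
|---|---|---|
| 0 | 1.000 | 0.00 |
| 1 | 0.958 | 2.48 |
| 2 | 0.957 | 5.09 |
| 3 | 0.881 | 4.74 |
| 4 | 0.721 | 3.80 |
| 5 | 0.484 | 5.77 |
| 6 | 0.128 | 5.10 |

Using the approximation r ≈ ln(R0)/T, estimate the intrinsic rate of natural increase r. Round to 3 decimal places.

0.944

R0 = Σ lx·mx = 0 + 2.37584 + 4.87113 + 4.17594 + 2.7398 + 2.79268 + 0.6528 = 17.60819
Σ x·lx·mx = 53.48532; T = 53.48532/17.60819 = 3.03753…
r ≈ ln(R0)/T = ln(17.60819)/3.03753… = 0.94431… → 0.944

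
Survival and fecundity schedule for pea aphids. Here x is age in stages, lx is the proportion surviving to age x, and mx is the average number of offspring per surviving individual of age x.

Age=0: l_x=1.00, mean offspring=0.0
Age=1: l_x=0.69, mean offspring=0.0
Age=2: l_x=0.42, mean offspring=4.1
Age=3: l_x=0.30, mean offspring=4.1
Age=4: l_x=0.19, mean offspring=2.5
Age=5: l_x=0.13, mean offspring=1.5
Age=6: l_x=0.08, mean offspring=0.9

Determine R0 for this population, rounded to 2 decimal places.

3.69

lx·mx by age: 0, 0, 1.722, 1.23, 0.475, 0.195, 0.072
R0 = Σ lx·mx = 3.694 → 3.69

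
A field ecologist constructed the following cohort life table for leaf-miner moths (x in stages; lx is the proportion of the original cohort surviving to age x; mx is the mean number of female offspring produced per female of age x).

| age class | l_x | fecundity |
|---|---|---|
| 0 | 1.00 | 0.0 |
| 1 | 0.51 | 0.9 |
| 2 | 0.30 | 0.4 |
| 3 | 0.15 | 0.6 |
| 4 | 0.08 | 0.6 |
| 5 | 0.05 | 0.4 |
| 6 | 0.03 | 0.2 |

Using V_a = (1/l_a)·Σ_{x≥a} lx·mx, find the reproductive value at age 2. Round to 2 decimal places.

lx·mx for x ≥ 2: 0.12, 0.09, 0.048, 0.02, 0.006 → sum = 0.284
V_2 = 0.284 / l_2 = 0.284 / 0.3 = 0.946667… → 0.95

0.95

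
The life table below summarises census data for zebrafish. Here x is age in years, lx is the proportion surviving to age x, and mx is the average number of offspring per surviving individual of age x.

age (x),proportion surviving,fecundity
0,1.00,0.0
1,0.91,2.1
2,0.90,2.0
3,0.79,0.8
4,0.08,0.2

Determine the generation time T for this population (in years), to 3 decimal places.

lx·mx: 0, 1.911, 1.8, 0.632, 0.016 → R0 = 4.359
x·lx·mx: 0, 1.911, 3.6, 1.896, 0.064 → Σ = 7.471
T = 7.471 / 4.359 = 1.713925… → 1.714

1.714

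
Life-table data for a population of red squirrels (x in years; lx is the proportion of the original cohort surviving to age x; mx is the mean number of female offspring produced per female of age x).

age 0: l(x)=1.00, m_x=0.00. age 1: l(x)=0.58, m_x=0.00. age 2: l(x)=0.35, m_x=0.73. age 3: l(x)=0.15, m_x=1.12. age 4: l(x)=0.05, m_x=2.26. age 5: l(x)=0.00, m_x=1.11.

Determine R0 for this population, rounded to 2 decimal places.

lx·mx by age: 0, 0, 0.2555, 0.168, 0.113, 0
R0 = Σ lx·mx = 0.5365 → 0.54

0.54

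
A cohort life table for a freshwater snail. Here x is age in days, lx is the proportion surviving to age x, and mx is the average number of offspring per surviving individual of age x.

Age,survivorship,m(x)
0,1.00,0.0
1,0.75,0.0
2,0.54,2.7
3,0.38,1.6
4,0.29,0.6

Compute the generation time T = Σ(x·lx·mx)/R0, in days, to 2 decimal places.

2.43

lx·mx: 0, 0, 1.458, 0.608, 0.174 → R0 = 2.24
x·lx·mx: 0, 0, 2.916, 1.824, 0.696 → Σ = 5.436
T = 5.436 / 2.24 = 2.426786… → 2.43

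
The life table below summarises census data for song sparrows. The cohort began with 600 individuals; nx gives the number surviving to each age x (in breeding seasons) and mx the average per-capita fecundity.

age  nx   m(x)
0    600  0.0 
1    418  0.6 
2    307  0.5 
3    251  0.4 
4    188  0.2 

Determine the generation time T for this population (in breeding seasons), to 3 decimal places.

lx = nx/n0 = nx/600: 1, 0.69667…, 0.51167…, 0.41833…, 0.31333…
lx·mx: 0, 0.418…, 0.255833…, 0.167333…, 0.062667… → R0 = 0.903833…
x·lx·mx: 0, 0.418…, 0.511667…, 0.502…, 0.250667… → Σ = 1.682333…
T = 1.682333… / 0.903833… = 1.861331… → 1.861

1.861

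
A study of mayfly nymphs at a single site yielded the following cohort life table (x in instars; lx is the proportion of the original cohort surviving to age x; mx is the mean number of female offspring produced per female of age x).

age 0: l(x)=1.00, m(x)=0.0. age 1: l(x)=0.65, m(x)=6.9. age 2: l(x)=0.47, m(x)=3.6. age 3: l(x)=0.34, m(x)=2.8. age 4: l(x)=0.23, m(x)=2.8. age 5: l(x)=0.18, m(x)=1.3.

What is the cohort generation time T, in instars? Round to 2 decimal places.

lx·mx: 0, 4.485, 1.692, 0.952, 0.644, 0.234 → R0 = 8.007
x·lx·mx: 0, 4.485, 3.384, 2.856, 2.576, 1.17 → Σ = 14.471
T = 14.471 / 8.007 = 1.807294… → 1.81

1.81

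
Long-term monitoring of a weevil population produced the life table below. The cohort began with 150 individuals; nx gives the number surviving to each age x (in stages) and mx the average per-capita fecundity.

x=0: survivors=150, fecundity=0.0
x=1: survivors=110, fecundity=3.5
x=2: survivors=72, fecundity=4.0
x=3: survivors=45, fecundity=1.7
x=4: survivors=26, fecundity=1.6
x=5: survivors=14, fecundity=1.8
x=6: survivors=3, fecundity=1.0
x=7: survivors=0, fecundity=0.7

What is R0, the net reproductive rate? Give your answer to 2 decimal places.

lx = nx/n0 = nx/150: 1, 0.73333…, 0.48, 0.3, 0.17333…, 0.09333…, 0.02, 0
lx·mx by age: 0, 2.566667…, 1.92, 0.51, 0.277333…, 0.168…, 0.02, 0
R0 = Σ lx·mx = 5.462… → 5.46

5.46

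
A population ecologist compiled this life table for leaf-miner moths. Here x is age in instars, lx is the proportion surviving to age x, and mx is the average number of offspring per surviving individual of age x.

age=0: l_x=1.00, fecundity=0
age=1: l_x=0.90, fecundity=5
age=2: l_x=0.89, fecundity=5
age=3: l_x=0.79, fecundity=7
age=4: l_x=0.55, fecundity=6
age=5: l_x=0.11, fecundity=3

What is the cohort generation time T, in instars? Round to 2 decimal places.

2.48

lx·mx: 0, 4.5, 4.45, 5.53, 3.3, 0.33 → R0 = 18.11
x·lx·mx: 0, 4.5, 8.9, 16.59, 13.2, 1.65 → Σ = 44.84
T = 44.84 / 18.11 = 2.47598… → 2.48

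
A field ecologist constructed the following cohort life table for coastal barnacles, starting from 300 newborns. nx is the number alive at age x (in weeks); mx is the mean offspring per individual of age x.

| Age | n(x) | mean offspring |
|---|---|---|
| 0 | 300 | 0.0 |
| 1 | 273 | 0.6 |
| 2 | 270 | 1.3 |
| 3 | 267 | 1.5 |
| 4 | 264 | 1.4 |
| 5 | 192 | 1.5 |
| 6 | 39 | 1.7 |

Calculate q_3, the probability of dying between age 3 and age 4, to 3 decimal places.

lx = nx/n0 = nx/300: 1, 0.91, 0.9, 0.89, 0.88, 0.64, 0.13
q_3 = (l_3 − l_4) / l_3 = (0.89 − 0.88) / 0.89
     = 0.01 / 0.89 = 0.011236… → 0.011

0.011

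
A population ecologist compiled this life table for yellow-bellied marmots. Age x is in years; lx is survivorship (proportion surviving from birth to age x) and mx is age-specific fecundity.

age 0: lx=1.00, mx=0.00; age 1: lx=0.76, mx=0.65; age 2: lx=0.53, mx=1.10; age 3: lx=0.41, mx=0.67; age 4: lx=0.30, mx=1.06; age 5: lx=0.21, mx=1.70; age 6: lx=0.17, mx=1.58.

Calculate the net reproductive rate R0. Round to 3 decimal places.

2.295

lx·mx by age: 0, 0.494, 0.583, 0.2747, 0.318, 0.357, 0.2686
R0 = Σ lx·mx = 2.2953 → 2.295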